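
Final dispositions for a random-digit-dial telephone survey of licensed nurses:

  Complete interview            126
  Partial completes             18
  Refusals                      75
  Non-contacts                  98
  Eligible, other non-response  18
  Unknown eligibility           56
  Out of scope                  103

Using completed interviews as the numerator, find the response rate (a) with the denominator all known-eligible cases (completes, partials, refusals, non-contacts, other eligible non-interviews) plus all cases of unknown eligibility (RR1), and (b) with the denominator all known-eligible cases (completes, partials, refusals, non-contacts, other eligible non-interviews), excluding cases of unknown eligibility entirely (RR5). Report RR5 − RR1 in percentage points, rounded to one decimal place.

Top → 126
Denom → 126 + 18 + 75 + 98 + 18 + 56 = 391
RR1 = 126 / 391 = 0.3223
Denom → 126 + 18 + 75 + 98 + 18 = 335
RR5 = 126 / 335 = 0.3761
Difference = 37.61 − 32.23 = 5.38 percentage points

5.4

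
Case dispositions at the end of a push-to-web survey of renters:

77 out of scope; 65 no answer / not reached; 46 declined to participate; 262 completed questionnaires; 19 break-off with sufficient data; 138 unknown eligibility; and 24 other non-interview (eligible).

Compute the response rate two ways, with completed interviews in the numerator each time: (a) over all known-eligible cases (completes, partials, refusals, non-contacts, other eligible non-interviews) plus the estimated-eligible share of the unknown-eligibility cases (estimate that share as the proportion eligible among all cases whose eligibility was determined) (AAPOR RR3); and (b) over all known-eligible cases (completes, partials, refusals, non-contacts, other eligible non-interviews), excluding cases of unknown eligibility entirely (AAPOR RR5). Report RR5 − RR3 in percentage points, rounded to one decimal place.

Numerator → 262
Determined eligible → 262 + 19 + 46 + 65 + 24 = 416
e = 416 / (416 + 77) = 416 / 493 = 0.8438
Estimated eligible among unknowns → 0.8438 × 138 = 116.44
Denominator → 416 + 116.44 = 532.44
RR3 = 262 / 532.44 = 0.4921
Denominator → 262 + 19 + 46 + 65 + 24 = 416
RR5 = 262 / 416 = 0.6298
Difference = 62.98 − 49.21 = 13.77 percentage points

13.8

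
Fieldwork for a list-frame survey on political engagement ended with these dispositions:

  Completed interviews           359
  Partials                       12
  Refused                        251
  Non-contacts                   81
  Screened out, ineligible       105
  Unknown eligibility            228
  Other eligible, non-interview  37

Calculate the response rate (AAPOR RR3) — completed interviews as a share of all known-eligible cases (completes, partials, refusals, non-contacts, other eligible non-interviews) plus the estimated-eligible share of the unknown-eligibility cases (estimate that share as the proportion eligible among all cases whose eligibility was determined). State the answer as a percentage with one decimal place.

Num → 359
Determined eligible → 359 + 12 + 251 + 81 + 37 = 740
e = 740 / (740 + 105) = 740 / 845 = 0.8757
Estimated eligible among unknowns → 0.8757 × 228 = 199.66
Denom → 740 + 199.66 = 939.66
RR3 = 359 / 939.66 = 0.3821

38.2%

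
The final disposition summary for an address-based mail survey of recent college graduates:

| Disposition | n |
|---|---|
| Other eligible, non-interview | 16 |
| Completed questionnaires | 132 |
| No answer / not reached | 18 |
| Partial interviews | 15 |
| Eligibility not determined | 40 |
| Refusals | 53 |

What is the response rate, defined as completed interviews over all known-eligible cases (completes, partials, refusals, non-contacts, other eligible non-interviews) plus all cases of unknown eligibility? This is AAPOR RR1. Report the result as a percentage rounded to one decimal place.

Numerator: 132
Denominator: 132 + 15 + 53 + 18 + 16 + 40 = 274
RR1 = 132 / 274 = 0.4818

48.2%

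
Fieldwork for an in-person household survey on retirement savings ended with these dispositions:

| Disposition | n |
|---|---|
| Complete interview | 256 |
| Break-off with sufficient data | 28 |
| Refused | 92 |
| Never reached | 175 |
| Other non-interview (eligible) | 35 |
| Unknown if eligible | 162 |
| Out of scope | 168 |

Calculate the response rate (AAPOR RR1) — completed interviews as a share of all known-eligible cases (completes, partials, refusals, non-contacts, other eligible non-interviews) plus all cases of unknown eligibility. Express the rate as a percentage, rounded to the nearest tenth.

34.2%

Numerator → 256
Denominator → 256 + 28 + 92 + 175 + 35 + 162 = 748
RR1 = 256 / 748 = 0.3422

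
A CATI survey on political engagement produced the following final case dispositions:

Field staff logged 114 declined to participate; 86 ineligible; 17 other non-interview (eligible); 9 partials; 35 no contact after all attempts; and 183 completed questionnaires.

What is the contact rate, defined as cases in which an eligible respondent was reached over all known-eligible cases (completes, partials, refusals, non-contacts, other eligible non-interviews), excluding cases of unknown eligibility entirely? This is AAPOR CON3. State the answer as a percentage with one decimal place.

Numerator → 183 + 9 + 114 + 17 = 323
Denom → 183 + 9 + 114 + 35 + 17 = 358
CON3 = 323 / 358 = 0.9022

90.2%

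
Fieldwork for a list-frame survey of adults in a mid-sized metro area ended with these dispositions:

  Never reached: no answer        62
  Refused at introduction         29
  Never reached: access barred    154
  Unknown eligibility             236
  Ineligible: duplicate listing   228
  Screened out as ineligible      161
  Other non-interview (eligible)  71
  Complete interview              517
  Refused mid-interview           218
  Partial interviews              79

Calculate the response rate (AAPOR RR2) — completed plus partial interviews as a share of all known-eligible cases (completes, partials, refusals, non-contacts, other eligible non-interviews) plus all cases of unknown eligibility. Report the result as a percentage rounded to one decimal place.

Refusal or break-off = 29 + 218 = 247
Never reached = 62 + 154 = 216
Ineligible = 161 + 228 = 389
Top = 517 + 79 = 596
Denominator = 517 + 79 + 247 + 216 + 71 + 236 = 1366
RR2 = 596 / 1366 = 0.4363

43.6%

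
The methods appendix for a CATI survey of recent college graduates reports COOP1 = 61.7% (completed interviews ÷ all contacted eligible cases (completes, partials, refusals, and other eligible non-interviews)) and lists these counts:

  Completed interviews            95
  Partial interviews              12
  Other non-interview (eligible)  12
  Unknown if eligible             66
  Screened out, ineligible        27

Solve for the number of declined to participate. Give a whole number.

COOP1 = 95 / D = 0.617
D = 95 / 0.617 = 154.0
Remaining denominator categories sum to 119
declined to participate = 154.0 − 119 ≈ 35

35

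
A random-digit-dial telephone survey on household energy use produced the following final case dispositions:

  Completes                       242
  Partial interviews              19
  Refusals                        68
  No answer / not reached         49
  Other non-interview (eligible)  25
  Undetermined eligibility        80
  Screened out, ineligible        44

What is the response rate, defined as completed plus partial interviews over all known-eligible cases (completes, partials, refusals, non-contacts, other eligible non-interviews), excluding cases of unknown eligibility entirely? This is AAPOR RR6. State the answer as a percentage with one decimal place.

Top = 242 + 19 = 261
Denominator = 242 + 19 + 68 + 49 + 25 = 403
RR6 = 261 / 403 = 0.6476

64.8%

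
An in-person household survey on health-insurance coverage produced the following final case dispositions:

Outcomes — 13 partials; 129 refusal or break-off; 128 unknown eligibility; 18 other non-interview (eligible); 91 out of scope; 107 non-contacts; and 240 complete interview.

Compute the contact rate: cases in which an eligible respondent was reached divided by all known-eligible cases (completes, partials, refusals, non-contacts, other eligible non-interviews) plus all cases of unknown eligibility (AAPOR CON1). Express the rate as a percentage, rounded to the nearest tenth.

Num = 240 + 13 + 129 + 18 = 400
Denominator = 240 + 13 + 129 + 107 + 18 + 128 = 635
CON1 = 400 / 635 = 0.6299

63.0%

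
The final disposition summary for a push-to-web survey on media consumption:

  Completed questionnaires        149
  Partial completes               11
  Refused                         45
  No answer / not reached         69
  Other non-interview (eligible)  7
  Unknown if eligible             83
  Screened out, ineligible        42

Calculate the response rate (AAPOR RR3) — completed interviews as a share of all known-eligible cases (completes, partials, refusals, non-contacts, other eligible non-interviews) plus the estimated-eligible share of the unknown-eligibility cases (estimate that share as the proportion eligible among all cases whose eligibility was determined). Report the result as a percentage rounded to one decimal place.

42.2%

Num → 149
Determined eligible → 149 + 11 + 45 + 69 + 7 = 281
e = 281 / (281 + 42) = 281 / 323 = 0.8700
Estimated eligible among unknowns → 0.8700 × 83 = 72.21
Denominator → 281 + 72.21 = 353.21
RR3 = 149 / 353.21 = 0.4218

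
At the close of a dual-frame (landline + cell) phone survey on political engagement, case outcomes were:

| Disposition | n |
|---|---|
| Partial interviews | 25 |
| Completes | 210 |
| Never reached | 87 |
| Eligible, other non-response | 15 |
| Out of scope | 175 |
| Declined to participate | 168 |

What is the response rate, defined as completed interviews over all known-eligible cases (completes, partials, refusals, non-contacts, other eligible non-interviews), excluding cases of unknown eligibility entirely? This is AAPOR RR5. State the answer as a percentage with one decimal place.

41.6%

Numerator → 210
Denom → 210 + 25 + 168 + 87 + 15 = 505
RR5 = 210 / 505 = 0.4158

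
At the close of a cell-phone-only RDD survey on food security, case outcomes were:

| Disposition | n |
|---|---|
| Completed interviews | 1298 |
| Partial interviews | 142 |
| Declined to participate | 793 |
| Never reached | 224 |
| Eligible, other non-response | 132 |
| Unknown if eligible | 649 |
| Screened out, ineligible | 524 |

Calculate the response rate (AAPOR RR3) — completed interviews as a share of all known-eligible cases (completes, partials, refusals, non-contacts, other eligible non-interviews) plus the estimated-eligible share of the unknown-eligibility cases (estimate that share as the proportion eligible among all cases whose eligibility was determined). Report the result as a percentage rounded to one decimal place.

Num: 1298
Determined eligible: 1298 + 142 + 793 + 224 + 132 = 2589
e = 2589 / (2589 + 524) = 2589 / 3113 = 0.8317
Estimated eligible among unknowns: 0.8317 × 649 = 539.77
Base: 2589 + 539.77 = 3128.77
RR3 = 1298 / 3128.77 = 0.4149

41.5%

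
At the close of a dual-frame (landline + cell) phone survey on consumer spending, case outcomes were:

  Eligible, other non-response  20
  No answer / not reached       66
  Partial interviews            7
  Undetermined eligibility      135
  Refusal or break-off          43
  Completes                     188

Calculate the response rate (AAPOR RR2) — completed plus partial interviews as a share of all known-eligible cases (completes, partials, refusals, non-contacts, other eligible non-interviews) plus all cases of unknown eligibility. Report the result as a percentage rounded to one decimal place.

42.5%

Top = 188 + 7 = 195
Base = 188 + 7 + 43 + 66 + 20 + 135 = 459
RR2 = 195 / 459 = 0.4248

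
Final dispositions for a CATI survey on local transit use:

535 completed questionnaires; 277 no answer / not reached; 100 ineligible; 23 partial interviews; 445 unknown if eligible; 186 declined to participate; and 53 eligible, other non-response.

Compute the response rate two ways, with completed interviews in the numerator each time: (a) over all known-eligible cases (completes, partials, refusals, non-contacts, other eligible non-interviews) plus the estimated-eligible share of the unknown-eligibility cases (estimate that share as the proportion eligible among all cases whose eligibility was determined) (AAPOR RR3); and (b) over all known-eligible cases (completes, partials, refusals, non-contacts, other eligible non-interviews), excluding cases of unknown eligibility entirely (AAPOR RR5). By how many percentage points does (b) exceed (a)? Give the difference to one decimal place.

Numerator = 535
Known eligible = 535 + 23 + 186 + 277 + 53 = 1074
e = 1074 / (1074 + 100) = 1074 / 1174 = 0.9148
e × U = 0.9148 × 445 = 407.09
Denominator = 1074 + 407.09 = 1481.09
RR3 = 535 / 1481.09 = 0.3612
Denominator = 535 + 23 + 186 + 277 + 53 = 1074
RR5 = 535 / 1074 = 0.4981
Difference = 49.81 − 36.12 = 13.69 percentage points

13.7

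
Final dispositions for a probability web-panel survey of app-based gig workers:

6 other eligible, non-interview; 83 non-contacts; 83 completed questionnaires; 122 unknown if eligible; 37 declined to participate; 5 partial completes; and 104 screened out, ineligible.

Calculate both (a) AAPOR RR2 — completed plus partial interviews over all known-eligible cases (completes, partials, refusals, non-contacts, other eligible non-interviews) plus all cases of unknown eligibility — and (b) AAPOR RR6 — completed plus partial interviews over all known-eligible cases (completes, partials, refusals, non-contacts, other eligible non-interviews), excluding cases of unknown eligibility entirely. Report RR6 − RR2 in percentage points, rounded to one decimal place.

14.9

Numerator = 83 + 5 = 88
Base = 83 + 5 + 37 + 83 + 6 + 122 = 336
RR2 = 88 / 336 = 0.2619
Base = 83 + 5 + 37 + 83 + 6 = 214
RR6 = 88 / 214 = 0.4112
Difference = 41.12 − 26.19 = 14.93 percentage points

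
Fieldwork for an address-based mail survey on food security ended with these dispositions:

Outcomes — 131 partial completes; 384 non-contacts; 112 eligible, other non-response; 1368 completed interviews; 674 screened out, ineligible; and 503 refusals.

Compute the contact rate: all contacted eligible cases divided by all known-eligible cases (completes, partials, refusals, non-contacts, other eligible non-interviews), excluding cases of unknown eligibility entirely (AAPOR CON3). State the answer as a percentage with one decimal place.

Numerator: 1368 + 131 + 503 + 112 = 2114
Base: 1368 + 131 + 503 + 384 + 112 = 2498
CON3 = 2114 / 2498 = 0.8463

84.6%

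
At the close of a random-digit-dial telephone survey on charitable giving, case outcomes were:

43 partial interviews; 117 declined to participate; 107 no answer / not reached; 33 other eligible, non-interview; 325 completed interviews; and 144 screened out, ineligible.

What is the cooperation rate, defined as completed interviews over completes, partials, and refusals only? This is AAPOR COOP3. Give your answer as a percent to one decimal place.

67.0%

Num = 325
Base = 325 + 43 + 117 = 485
COOP3 = 325 / 485 = 0.6701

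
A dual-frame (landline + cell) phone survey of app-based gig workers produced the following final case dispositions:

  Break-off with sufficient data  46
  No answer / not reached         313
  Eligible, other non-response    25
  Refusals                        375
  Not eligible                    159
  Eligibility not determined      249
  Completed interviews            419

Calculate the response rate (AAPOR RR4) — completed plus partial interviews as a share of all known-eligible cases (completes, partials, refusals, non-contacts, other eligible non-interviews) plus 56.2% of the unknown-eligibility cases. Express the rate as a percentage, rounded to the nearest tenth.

Top → 419 + 46 = 465
Eligible (known) → 419 + 46 + 375 + 313 + 25 = 1178
Estimated eligible among unknowns → 0.5620 × 249 = 139.94
Denom → 1178 + 139.94 = 1317.94
RR4 = 465 / 1317.94 = 0.3528

35.3%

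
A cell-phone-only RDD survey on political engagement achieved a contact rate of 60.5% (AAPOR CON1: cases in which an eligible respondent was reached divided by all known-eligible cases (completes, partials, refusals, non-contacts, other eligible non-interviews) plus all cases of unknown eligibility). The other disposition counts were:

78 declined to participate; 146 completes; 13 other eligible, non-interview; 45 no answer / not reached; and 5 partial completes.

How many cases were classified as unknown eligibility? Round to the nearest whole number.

113

Num = 146 + 5 + 78 + 13 = 242
CON1 = 242 / D = 0.605
D = 242 / 0.605 = 400.0
Other denominator terms total 287
unknown eligibility = 400.0 − 287 ≈ 113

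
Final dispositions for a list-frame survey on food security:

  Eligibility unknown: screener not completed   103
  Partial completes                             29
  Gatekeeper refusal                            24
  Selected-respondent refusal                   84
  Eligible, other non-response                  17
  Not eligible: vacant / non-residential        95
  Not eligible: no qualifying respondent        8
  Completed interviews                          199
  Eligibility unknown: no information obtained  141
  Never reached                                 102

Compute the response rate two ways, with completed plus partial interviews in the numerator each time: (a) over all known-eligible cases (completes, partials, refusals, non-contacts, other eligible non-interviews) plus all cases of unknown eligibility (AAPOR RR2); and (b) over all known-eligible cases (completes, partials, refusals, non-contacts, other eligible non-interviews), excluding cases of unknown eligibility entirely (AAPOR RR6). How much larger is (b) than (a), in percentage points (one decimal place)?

17.5

Declined to participate = 24 + 84 = 108
Unknown if eligible = 103 + 141 = 244
Out of scope = 8 + 95 = 103
Num → 199 + 29 = 228
Denominator → 199 + 29 + 108 + 102 + 17 + 244 = 699
RR2 = 228 / 699 = 0.3262
Denominator → 199 + 29 + 108 + 102 + 17 = 455
RR6 = 228 / 455 = 0.5011
Difference = 50.11 − 32.62 = 17.49 percentage points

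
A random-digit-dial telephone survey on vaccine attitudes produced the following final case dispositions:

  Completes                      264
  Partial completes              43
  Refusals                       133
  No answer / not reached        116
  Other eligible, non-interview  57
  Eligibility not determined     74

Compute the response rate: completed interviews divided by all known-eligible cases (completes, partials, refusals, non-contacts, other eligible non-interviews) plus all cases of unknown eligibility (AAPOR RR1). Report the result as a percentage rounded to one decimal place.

Numerator: 264
Denom: 264 + 43 + 133 + 116 + 57 + 74 = 687
RR1 = 264 / 687 = 0.3843

38.4%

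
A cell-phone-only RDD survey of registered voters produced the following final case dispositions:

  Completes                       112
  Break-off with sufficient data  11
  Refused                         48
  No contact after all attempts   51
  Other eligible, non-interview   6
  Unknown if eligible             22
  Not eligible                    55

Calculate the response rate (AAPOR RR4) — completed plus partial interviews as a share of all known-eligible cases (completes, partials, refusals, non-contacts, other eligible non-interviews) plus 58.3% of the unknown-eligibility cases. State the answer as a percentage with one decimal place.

Numerator → 112 + 11 = 123
Eligible (known) → 112 + 11 + 48 + 51 + 6 = 228
Estimated eligible among unknowns → 0.5830 × 22 = 12.83
Denom → 228 + 12.83 = 240.83
RR4 = 123 / 240.83 = 0.5107

51.1%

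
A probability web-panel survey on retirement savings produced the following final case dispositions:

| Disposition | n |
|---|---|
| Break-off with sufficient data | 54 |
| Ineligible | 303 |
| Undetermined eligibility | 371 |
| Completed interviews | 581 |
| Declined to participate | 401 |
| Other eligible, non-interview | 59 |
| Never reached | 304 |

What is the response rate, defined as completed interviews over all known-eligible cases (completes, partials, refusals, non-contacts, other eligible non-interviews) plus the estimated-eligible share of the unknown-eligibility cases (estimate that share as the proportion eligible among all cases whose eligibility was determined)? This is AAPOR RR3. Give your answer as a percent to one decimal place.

Num → 581
Eligible (known) → 581 + 54 + 401 + 304 + 59 = 1399
e = 1399 / (1399 + 303) = 1399 / 1702 = 0.8220
Estimated eligible among unknowns → 0.8220 × 371 = 304.96
Base → 1399 + 304.96 = 1703.96
RR3 = 581 / 1703.96 = 0.3410

34.1%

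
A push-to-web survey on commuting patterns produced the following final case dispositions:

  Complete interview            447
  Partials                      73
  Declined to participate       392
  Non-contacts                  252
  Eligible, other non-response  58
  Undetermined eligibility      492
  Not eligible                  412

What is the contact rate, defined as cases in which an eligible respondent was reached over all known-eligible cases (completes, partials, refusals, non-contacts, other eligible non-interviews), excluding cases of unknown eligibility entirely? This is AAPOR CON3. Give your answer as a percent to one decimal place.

79.4%

Numerator → 447 + 73 + 392 + 58 = 970
Denom → 447 + 73 + 392 + 252 + 58 = 1222
CON3 = 970 / 1222 = 0.7938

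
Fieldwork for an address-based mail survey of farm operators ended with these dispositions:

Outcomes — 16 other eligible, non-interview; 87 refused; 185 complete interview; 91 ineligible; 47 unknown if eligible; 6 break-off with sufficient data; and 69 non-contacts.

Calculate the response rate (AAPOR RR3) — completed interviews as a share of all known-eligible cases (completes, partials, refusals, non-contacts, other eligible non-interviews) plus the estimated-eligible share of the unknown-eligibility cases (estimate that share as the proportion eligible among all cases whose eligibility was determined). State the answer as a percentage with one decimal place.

Num → 185
Determined eligible → 185 + 6 + 87 + 69 + 16 = 363
e = 363 / (363 + 91) = 363 / 454 = 0.7996
Estimated eligible among unknowns → 0.7996 × 47 = 37.58
Denominator → 363 + 37.58 = 400.58
RR3 = 185 / 400.58 = 0.4618

46.2%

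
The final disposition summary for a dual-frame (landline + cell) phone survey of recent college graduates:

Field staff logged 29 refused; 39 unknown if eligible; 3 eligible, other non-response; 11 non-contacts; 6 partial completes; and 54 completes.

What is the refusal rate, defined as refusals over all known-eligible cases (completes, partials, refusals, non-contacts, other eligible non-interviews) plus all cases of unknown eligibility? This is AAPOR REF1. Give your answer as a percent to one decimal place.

Num → 29
Base → 54 + 6 + 29 + 11 + 3 + 39 = 142
REF1 = 29 / 142 = 0.2042

20.4%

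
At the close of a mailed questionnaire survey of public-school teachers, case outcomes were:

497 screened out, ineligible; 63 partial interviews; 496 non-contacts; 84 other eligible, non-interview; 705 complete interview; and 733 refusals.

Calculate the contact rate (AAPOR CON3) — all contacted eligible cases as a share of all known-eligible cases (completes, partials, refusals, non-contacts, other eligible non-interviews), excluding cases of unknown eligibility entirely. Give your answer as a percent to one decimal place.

76.2%

Top → 705 + 63 + 733 + 84 = 1585
Base → 705 + 63 + 733 + 496 + 84 = 2081
CON3 = 1585 / 2081 = 0.7617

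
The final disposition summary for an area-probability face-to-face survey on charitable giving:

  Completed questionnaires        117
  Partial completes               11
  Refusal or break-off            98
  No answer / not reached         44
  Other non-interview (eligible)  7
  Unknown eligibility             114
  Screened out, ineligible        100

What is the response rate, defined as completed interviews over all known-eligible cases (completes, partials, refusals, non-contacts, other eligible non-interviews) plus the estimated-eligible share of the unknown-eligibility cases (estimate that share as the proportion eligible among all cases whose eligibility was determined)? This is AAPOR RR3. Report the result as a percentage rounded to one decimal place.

32.4%

Top: 117
Eligible (known): 117 + 11 + 98 + 44 + 7 = 277
e = 277 / (277 + 100) = 277 / 377 = 0.7347
Eligible share of unknowns: 0.7347 × 114 = 83.76
Denom: 277 + 83.76 = 360.76
RR3 = 117 / 360.76 = 0.3243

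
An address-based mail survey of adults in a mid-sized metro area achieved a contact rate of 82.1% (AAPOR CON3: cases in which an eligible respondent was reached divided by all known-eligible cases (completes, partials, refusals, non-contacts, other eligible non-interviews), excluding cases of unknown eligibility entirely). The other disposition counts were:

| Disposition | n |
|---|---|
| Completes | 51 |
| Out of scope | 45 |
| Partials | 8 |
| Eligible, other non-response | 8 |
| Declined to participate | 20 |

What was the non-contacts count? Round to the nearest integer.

Num = 51 + 8 + 20 + 8 = 87
CON3 = 87 / D = 0.821
D = 87 / 0.821 = 106.0
Remaining denominator categories sum to 87
non-contacts = 106.0 − 87 ≈ 19

19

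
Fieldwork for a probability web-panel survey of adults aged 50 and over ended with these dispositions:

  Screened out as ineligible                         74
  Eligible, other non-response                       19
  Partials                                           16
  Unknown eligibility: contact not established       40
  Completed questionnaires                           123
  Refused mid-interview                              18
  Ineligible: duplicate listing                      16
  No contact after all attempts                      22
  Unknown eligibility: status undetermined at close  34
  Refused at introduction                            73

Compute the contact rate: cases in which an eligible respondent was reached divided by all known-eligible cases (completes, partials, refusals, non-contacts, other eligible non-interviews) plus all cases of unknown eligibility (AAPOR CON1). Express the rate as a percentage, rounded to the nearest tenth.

72.2%

Refusals = 73 + 18 = 91
Eligibility not determined = 40 + 34 = 74
Screened out, ineligible = 74 + 16 = 90
Num → 123 + 16 + 91 + 19 = 249
Base → 123 + 16 + 91 + 22 + 19 + 74 = 345
CON1 = 249 / 345 = 0.7217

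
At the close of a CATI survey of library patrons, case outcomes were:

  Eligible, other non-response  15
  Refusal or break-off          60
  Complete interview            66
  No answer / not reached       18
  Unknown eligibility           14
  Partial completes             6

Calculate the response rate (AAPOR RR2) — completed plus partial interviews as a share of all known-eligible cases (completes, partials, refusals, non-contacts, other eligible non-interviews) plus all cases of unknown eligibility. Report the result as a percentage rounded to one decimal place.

Num → 66 + 6 = 72
Denominator → 66 + 6 + 60 + 18 + 15 + 14 = 179
RR2 = 72 / 179 = 0.4022

40.2%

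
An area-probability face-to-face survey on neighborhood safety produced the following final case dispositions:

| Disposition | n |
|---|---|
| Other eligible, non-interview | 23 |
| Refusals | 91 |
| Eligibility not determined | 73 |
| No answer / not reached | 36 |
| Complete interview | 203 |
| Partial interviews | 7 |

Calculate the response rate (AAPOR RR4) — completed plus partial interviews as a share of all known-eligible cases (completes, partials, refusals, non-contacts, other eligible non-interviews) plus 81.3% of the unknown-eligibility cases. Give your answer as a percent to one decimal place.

Num = 203 + 7 = 210
Known eligible = 203 + 7 + 91 + 36 + 23 = 360
Estimated eligible among unknowns = 0.8130 × 73 = 59.35
Base = 360 + 59.35 = 419.35
RR4 = 210 / 419.35 = 0.5008

50.1%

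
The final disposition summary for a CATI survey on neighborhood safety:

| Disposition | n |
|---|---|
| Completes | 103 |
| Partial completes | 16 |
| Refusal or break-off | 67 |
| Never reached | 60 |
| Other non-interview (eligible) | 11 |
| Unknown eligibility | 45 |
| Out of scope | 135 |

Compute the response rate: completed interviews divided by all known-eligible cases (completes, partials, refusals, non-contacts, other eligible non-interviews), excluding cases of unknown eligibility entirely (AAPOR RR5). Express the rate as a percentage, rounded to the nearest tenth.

40.1%

Top: 103
Denom: 103 + 16 + 67 + 60 + 11 = 257
RR5 = 103 / 257 = 0.4008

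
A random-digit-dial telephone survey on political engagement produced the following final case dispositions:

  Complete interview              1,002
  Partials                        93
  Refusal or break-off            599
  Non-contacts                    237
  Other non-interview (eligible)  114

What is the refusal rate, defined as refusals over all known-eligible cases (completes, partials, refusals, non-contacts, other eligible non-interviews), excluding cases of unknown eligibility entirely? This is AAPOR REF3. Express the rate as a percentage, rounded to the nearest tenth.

Top: 599
Base: 1002 + 93 + 599 + 237 + 114 = 2045
REF3 = 599 / 2045 = 0.2929

29.3%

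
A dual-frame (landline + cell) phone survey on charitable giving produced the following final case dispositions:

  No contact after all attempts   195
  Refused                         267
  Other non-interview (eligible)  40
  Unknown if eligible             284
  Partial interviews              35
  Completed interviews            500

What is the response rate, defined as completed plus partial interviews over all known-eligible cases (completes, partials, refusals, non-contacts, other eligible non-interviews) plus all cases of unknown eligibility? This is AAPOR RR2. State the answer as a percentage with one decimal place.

40.5%

Num: 500 + 35 = 535
Base: 500 + 35 + 267 + 195 + 40 + 284 = 1321
RR2 = 535 / 1321 = 0.4050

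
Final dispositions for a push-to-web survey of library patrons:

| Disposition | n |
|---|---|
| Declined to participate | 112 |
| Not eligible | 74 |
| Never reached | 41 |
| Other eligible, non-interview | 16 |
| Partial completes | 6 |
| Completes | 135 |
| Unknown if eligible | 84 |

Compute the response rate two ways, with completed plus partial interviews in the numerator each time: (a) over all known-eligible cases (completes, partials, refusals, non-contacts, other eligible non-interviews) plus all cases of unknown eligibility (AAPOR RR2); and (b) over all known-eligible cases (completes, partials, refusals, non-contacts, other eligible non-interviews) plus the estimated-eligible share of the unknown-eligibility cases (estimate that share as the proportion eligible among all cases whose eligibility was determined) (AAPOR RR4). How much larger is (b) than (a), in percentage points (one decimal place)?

Top: 135 + 6 = 141
Base: 135 + 6 + 112 + 41 + 16 + 84 = 394
RR2 = 141 / 394 = 0.3579
Eligible (known): 135 + 6 + 112 + 41 + 16 = 310
e = 310 / (310 + 74) = 310 / 384 = 0.8073
Eligible share of unknowns: 0.8073 × 84 = 67.81
Base: 310 + 67.81 = 377.81
RR4 = 141 / 377.81 = 0.3732
Difference = 37.32 − 35.79 = 1.53 percentage points

1.5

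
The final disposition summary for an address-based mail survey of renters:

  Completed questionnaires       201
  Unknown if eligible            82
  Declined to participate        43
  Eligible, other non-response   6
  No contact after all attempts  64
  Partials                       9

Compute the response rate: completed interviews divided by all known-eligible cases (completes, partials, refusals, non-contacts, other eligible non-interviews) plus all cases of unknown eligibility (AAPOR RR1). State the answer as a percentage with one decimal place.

Num = 201
Base = 201 + 9 + 43 + 64 + 6 + 82 = 405
RR1 = 201 / 405 = 0.4963

49.6%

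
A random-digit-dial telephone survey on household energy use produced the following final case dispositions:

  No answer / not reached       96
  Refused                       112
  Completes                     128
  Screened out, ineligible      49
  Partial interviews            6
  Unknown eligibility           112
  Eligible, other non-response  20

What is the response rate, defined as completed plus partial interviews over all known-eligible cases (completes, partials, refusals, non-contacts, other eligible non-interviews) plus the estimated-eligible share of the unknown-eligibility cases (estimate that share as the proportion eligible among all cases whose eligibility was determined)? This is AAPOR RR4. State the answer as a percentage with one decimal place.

Top → 128 + 6 = 134
Known eligible → 128 + 6 + 112 + 96 + 20 = 362
e = 362 / (362 + 49) = 362 / 411 = 0.8808
Eligible share of unknowns → 0.8808 × 112 = 98.65
Denom → 362 + 98.65 = 460.65
RR4 = 134 / 460.65 = 0.2909

29.1%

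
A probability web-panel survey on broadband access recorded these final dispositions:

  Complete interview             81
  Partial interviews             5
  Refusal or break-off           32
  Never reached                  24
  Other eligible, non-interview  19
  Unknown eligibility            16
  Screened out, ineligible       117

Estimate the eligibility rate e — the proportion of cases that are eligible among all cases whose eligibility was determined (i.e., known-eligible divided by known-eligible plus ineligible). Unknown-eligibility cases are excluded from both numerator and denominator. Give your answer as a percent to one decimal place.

Determined eligible: 81 + 5 + 32 + 24 + 19 = 161
e = 161 / (161 + 117) = 161 / 278 = 0.5791

57.9%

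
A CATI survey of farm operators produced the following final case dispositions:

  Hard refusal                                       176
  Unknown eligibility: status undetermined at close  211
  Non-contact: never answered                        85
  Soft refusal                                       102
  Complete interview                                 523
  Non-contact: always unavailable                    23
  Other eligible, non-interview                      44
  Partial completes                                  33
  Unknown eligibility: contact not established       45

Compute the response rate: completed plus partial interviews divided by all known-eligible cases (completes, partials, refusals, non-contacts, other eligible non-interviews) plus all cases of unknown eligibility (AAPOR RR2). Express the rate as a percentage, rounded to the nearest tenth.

Declined to participate = 176 + 102 = 278
Non-contacts = 85 + 23 = 108
Unknown if eligible = 45 + 211 = 256
Num = 523 + 33 = 556
Denom = 523 + 33 + 278 + 108 + 44 + 256 = 1242
RR2 = 556 / 1242 = 0.4477

44.8%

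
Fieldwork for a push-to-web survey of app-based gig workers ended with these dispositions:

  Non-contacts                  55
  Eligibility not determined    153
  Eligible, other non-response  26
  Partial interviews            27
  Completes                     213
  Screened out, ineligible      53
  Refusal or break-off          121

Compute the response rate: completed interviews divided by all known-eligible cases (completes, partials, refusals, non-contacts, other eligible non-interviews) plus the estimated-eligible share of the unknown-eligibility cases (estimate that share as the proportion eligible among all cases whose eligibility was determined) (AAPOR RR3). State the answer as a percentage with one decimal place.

36.8%

Top: 213
Known eligible: 213 + 27 + 121 + 55 + 26 = 442
e = 442 / (442 + 53) = 442 / 495 = 0.8929
e × U: 0.8929 × 153 = 136.61
Base: 442 + 136.61 = 578.61
RR3 = 213 / 578.61 = 0.3681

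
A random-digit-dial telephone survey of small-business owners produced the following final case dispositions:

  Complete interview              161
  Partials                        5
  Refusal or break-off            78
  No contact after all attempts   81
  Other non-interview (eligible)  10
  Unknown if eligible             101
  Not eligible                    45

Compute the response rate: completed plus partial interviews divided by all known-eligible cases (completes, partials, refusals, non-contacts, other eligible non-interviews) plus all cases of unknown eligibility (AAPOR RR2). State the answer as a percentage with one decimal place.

38.1%

Num = 161 + 5 = 166
Base = 161 + 5 + 78 + 81 + 10 + 101 = 436
RR2 = 166 / 436 = 0.3807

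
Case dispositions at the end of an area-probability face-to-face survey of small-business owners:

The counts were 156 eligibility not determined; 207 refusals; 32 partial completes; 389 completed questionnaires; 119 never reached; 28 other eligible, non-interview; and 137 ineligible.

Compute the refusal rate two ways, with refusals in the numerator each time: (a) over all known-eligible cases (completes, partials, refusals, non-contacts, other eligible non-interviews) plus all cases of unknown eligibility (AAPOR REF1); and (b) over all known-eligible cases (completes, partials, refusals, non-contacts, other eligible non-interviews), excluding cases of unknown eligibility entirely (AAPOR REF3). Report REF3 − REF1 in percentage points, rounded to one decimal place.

Top: 207
Denom: 389 + 32 + 207 + 119 + 28 + 156 = 931
REF1 = 207 / 931 = 0.2223
Denom: 389 + 32 + 207 + 119 + 28 = 775
REF3 = 207 / 775 = 0.2671
Difference = 26.71 − 22.23 = 4.48 percentage points

4.5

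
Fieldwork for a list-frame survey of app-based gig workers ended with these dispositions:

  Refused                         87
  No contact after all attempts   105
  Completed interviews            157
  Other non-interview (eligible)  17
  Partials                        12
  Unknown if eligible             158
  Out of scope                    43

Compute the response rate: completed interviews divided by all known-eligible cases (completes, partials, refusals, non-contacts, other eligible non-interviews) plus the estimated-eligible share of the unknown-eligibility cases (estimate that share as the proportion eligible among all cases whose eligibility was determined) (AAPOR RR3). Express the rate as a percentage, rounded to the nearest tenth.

30.2%

Top: 157
Eligible (known): 157 + 12 + 87 + 105 + 17 = 378
e = 378 / (378 + 43) = 378 / 421 = 0.8979
Estimated eligible among unknowns: 0.8979 × 158 = 141.87
Denominator: 378 + 141.87 = 519.87
RR3 = 157 / 519.87 = 0.3020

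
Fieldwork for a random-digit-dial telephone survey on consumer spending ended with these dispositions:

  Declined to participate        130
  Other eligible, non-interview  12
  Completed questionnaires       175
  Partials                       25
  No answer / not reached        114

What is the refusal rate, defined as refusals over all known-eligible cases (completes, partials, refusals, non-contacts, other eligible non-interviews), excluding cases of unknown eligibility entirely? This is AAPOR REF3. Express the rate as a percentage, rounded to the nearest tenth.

28.5%

Num: 130
Denominator: 175 + 25 + 130 + 114 + 12 = 456
REF3 = 130 / 456 = 0.2851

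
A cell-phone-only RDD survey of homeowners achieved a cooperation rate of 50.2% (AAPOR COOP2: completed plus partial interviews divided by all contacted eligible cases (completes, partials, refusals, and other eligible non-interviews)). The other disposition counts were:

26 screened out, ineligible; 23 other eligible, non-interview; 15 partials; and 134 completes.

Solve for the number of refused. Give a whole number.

Numerator → 134 + 15 = 149
COOP2 = 149 / D = 0.502
D = 149 / 0.502 = 296.8
Rest of base = 172
refused = 296.8 − 172 ≈ 125

125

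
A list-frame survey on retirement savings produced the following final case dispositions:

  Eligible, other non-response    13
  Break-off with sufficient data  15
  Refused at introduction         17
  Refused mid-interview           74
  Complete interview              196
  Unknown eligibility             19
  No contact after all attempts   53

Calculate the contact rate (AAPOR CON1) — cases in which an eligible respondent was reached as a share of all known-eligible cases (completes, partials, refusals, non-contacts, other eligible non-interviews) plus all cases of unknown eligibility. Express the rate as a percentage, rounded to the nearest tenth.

81.4%

Declined to participate = 17 + 74 = 91
Top = 196 + 15 + 91 + 13 = 315
Denom = 196 + 15 + 91 + 53 + 13 + 19 = 387
CON1 = 315 / 387 = 0.8140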